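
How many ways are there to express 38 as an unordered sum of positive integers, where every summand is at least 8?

A partial list (first 12 by largest part):
38
30 + 8
29 + 9
28 + 10
27 + 11
26 + 12
25 + 13
24 + 14
23 + 15
22 + 16
22 + 8 + 8
21 + 17
…and 34 more, for 46 total.

46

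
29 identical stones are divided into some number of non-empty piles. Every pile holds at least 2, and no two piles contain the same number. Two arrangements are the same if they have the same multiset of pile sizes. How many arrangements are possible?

137

Direct enumeration gives 137 partitions.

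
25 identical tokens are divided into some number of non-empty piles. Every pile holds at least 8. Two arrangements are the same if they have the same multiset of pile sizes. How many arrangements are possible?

7

Enumerating:
25
17+8
16+9
15+10
14+11
13+12
9+8+8
That's 7 in total.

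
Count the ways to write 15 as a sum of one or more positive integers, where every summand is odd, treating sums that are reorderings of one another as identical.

27

A partial list (first 12 by largest part):
15
1+1+13
1+3+11
1+1+1+1+11
1+5+9
3+3+9
1+1+1+3+9
1+1+1+1+1+1+9
1+7+7
3+5+7
1+1+1+5+7
1+1+3+3+7
…and 15 more, for 27 total.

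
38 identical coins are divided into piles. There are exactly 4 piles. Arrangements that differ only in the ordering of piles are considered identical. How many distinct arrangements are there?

Direct enumeration gives 411 partitions.

411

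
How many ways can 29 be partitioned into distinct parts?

256

A full systematic count gives 256.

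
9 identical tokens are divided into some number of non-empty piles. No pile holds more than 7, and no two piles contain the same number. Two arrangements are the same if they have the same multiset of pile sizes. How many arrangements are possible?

6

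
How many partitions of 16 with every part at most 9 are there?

A full systematic count gives 201.

201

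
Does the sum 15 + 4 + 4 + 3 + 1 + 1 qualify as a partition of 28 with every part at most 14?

The parts sum to 28, and the condition 'no summand exceeds 14' is violated.

No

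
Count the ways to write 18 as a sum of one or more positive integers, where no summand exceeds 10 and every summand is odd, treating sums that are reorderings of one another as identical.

35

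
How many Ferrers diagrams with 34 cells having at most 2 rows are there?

Listing the qualifying partitions of 34:
34
33, 1
32, 2
31, 3
30, 4
29, 5
28, 6
27, 7
26, 8
25, 9
24, 10
23, 11
22, 12
21, 13
20, 14
19, 15
18, 16
17, 17
Counting gives 18.

18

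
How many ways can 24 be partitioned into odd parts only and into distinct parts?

11

Enumerating:
23+1
21+3
19+5
17+7
15+9
15+5+3+1
13+11
13+7+3+1
11+9+3+1
11+7+5+1
9+7+5+3
That's 11 in total.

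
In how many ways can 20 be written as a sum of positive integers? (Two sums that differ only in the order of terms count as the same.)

627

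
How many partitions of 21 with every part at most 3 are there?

48

There are too many to list fully; the first 12 (by largest part) are:
3,3,3,3,3,3,3
1,2,3,3,3,3,3,3
1,1,1,3,3,3,3,3,3
2,2,2,3,3,3,3,3
1,1,2,2,3,3,3,3,3
1,1,1,1,2,3,3,3,3,3
1,1,1,1,1,1,3,3,3,3,3
1,2,2,2,2,3,3,3,3
1,1,1,2,2,2,3,3,3,3
1,1,1,1,1,2,2,3,3,3,3
1,1,1,1,1,1,1,2,3,3,3,3
1,1,1,1,1,1,1,1,1,3,3,3,3
…and 36 more, for 48 total.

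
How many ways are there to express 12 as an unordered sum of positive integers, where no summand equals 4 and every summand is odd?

Enumerating:
11, 1
9, 3
9, 1, 1, 1
7, 5
7, 3, 1, 1
7, 1, 1, 1, 1, 1
5, 5, 1, 1
5, 3, 3, 1
5, 3, 1, 1, 1, 1
5, 1, 1, 1, 1, 1, 1, 1
3, 3, 3, 3
3, 3, 3, 1, 1, 1
3, 3, 1, 1, 1, 1, 1, 1
3, 1, 1, 1, 1, 1, 1, 1, 1, 1
1, 1, 1, 1, 1, 1, 1, 1, 1, 1, 1, 1

15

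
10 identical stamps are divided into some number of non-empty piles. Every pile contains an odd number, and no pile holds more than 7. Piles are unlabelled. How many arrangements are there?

9

They are:
7,3
7,1,1,1
5,5
5,3,1,1
5,1,1,1,1,1
3,3,3,1
3,3,1,1,1,1
3,1,1,1,1,1,1,1
1,1,1,1,1,1,1,1,1,1
That's 9 in total.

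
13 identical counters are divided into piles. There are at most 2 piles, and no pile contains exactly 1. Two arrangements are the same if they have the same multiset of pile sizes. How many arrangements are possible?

6

They are:
13
11, 2
10, 3
9, 4
8, 5
7, 6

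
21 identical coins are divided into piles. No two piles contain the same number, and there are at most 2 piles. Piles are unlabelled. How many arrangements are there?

11

Listing the qualifying partitions of 21:
21
1, 20
2, 19
3, 18
4, 17
5, 16
6, 15
7, 14
8, 13
9, 12
10, 11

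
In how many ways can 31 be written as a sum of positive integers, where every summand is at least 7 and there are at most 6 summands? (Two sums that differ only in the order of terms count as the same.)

A partial list (first 12 by largest part):
31
7 + 24
8 + 23
9 + 22
10 + 21
11 + 20
12 + 19
13 + 18
14 + 17
7 + 7 + 17
15 + 16
7 + 8 + 16
…and 15 more, for 27 total.

27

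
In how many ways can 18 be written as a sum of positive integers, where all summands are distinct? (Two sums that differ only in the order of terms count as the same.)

46

A partial list (first 12 by largest part):
18
17, 1
16, 2
15, 3
15, 2, 1
14, 4
14, 3, 1
13, 5
13, 4, 1
13, 3, 2
12, 6
12, 5, 1
…and 34 more, for 46 total.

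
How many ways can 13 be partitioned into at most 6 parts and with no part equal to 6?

58

There are too many to list fully; the first 12 (by largest part) are:
13
1, 12
2, 11
1, 1, 11
3, 10
1, 2, 10
1, 1, 1, 10
4, 9
1, 3, 9
2, 2, 9
1, 1, 2, 9
1, 1, 1, 1, 9
…and 46 more, for 58 total.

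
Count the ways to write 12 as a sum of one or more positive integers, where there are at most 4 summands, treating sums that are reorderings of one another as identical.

34

A partial list (first 12 by largest part):
12
11,1
10,2
10,1,1
9,3
9,2,1
9,1,1,1
8,4
8,3,1
8,2,2
8,2,1,1
7,5
…and 22 more, for 34 total.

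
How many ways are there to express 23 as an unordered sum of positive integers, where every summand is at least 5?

21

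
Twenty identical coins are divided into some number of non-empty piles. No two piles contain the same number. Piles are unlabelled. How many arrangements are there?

A partial list (first 12 by largest part):
20
19, 1
18, 2
17, 3
17, 2, 1
16, 4
16, 3, 1
15, 5
15, 4, 1
15, 3, 2
14, 6
14, 5, 1
…and 52 more, for 64 total.

64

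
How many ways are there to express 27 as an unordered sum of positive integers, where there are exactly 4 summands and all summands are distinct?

Systematic enumeration (by largest part, then next-largest, …) yields 72.

72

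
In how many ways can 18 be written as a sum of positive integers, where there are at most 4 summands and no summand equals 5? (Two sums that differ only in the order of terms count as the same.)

63

A partial list (first 12 by largest part):
18
17+1
16+2
16+1+1
15+3
15+2+1
15+1+1+1
14+4
14+3+1
14+2+2
14+2+1+1
13+4+1
…and 51 more, for 63 total.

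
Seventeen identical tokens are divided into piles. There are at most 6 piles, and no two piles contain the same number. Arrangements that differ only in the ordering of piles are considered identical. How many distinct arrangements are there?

38

There are too many to list fully; the first 12 (by largest part) are:
17
1,16
2,15
3,14
1,2,14
4,13
1,3,13
5,12
1,4,12
2,3,12
6,11
1,5,11
…and 26 more, for 38 total.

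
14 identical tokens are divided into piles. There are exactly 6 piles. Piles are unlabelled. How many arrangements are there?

20

Listing the qualifying partitions of 14:
1 + 1 + 1 + 1 + 1 + 9
1 + 1 + 1 + 1 + 2 + 8
1 + 1 + 1 + 1 + 3 + 7
1 + 1 + 1 + 2 + 2 + 7
1 + 1 + 1 + 1 + 4 + 6
1 + 1 + 1 + 2 + 3 + 6
1 + 1 + 2 + 2 + 2 + 6
1 + 1 + 1 + 1 + 5 + 5
1 + 1 + 1 + 2 + 4 + 5
1 + 1 + 1 + 3 + 3 + 5
1 + 1 + 2 + 2 + 3 + 5
1 + 2 + 2 + 2 + 2 + 5
1 + 1 + 1 + 3 + 4 + 4
1 + 1 + 2 + 2 + 4 + 4
1 + 1 + 2 + 3 + 3 + 4
1 + 2 + 2 + 2 + 3 + 4
2 + 2 + 2 + 2 + 2 + 4
1 + 1 + 3 + 3 + 3 + 3
1 + 2 + 2 + 3 + 3 + 3
2 + 2 + 2 + 2 + 3 + 3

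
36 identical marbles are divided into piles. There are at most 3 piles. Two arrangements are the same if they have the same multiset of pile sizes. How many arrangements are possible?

127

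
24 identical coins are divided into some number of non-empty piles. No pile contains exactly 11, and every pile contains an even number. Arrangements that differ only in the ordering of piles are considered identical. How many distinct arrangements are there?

77

Counting exhaustively, 77 partitions satisfy the conditions.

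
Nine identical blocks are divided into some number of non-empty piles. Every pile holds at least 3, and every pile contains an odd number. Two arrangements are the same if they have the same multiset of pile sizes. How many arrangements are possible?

2

Enumerating:
9
3, 3, 3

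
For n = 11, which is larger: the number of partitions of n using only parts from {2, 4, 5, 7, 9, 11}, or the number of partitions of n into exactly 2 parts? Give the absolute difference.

Partitions of 11 using only parts from {2, 4, 5, 7, 9, 11}: 6.
Partitions of 11 into exactly 2 parts: 5.
|6 − 5| = 1.

1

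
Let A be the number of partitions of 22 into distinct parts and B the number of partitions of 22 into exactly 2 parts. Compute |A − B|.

Partitions of 22 into distinct parts: 89.
Partitions of 22 into exactly 2 parts: 11.
|89 − 11| = 78.

78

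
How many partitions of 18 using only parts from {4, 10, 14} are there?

2

Enumerating:
4, 14
4, 4, 10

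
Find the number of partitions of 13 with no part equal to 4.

71

There are 71 such partitions.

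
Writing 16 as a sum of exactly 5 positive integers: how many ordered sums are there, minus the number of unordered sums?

1328

Ordered (compositions into 5 parts): C(15,4) = 1365.
Unordered (partitions into 5 parts): 37.
Difference: 1365 − 37 = 1328.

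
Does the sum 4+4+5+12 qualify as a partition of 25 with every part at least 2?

Yes

The parts sum to 25, and the condition 'every summand is at least 2' holds.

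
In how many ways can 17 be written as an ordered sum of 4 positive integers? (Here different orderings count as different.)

Equivalently, choose which 3 of the 16 gaps become plus signs: C(16,3) = 560.

560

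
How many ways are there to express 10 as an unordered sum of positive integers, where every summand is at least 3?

Enumerating:
10
7,3
6,4
5,5
4,3,3

5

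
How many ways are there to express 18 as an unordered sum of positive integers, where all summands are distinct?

46

A partial list (first 12 by largest part):
18
1, 17
2, 16
3, 15
1, 2, 15
4, 14
1, 3, 14
5, 13
1, 4, 13
2, 3, 13
6, 12
1, 5, 12
…and 34 more, for 46 total.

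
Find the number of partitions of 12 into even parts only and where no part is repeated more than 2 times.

Enumerating:
12
10+2
8+4
8+2+2
6+6
6+4+2
4+4+2+2

7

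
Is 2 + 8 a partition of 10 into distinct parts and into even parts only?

The parts sum to 10, and the condition 'all summands are distinct' holds; the condition 'every summand is even' holds.

Yes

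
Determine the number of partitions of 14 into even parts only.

15

They are:
14
12, 2
10, 4
10, 2, 2
8, 6
8, 4, 2
8, 2, 2, 2
6, 6, 2
6, 4, 4
6, 4, 2, 2
6, 2, 2, 2, 2
4, 4, 4, 2
4, 4, 2, 2, 2
4, 2, 2, 2, 2, 2
2, 2, 2, 2, 2, 2, 2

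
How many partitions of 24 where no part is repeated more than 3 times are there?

There are 722 such partitions.

722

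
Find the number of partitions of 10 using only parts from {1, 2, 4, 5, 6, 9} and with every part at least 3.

Enumerating:
6,4
5,5
That's 2 in total.

2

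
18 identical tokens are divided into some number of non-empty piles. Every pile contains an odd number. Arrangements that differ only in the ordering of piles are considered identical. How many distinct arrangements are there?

46

There are too many to list fully; the first 12 (by largest part) are:
17+1
15+3
15+1+1+1
13+5
13+3+1+1
13+1+1+1+1+1
11+7
11+5+1+1
11+3+3+1
11+3+1+1+1+1
11+1+1+1+1+1+1+1
9+9
…and 34 more, for 46 total.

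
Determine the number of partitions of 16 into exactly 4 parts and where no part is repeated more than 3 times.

33

A partial list (first 12 by largest part):
1 + 1 + 1 + 13
1 + 1 + 2 + 12
1 + 1 + 3 + 11
1 + 2 + 2 + 11
1 + 1 + 4 + 10
1 + 2 + 3 + 10
2 + 2 + 2 + 10
1 + 1 + 5 + 9
1 + 2 + 4 + 9
1 + 3 + 3 + 9
2 + 2 + 3 + 9
1 + 1 + 6 + 8
…and 21 more, for 33 total.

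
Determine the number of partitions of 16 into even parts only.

The partitions of 16 that satisfy the conditions:
16
14, 2
12, 4
12, 2, 2
10, 6
10, 4, 2
10, 2, 2, 2
8, 8
8, 6, 2
8, 4, 4
8, 4, 2, 2
8, 2, 2, 2, 2
6, 6, 4
6, 6, 2, 2
6, 4, 4, 2
6, 4, 2, 2, 2
6, 2, 2, 2, 2, 2
4, 4, 4, 4
4, 4, 4, 2, 2
4, 4, 2, 2, 2, 2
4, 2, 2, 2, 2, 2, 2
2, 2, 2, 2, 2, 2, 2, 2
That's 22 in total.

22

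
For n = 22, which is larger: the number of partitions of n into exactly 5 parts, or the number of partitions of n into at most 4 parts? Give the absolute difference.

Partitions of 22 into exactly 5 parts: 119.
Partitions of 22 into at most 4 parts: 136.
|119 − 136| = 17.

17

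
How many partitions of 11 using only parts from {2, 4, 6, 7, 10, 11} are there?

3

They are:
11
7, 4
7, 2, 2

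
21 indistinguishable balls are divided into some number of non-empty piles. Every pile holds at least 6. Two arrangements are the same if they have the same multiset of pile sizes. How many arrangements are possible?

9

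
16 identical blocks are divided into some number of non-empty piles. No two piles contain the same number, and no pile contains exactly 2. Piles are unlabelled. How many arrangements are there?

19

The partitions of 16 that satisfy the conditions:
16
15, 1
13, 3
12, 4
12, 3, 1
11, 5
11, 4, 1
10, 6
10, 5, 1
9, 7
9, 6, 1
9, 4, 3
8, 7, 1
8, 5, 3
8, 4, 3, 1
7, 6, 3
7, 5, 4
7, 5, 3, 1
6, 5, 4, 1
That's 19 in total.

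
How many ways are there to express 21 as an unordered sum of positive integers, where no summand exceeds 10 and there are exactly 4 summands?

41

A partial list (first 12 by largest part):
1+1+9+10
1+2+8+10
1+3+7+10
2+2+7+10
1+4+6+10
2+3+6+10
1+5+5+10
2+4+5+10
3+3+5+10
3+4+4+10
1+2+9+9
1+3+8+9
…and 29 more, for 41 total.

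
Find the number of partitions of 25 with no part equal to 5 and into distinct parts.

97

There are 97 such partitions.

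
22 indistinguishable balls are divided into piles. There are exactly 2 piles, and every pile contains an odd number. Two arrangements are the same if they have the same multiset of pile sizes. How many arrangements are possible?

6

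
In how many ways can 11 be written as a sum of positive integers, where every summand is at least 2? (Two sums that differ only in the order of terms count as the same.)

14

They are:
11
9,2
8,3
7,4
7,2,2
6,5
6,3,2
5,4,2
5,3,3
5,2,2,2
4,4,3
4,3,2,2
3,3,3,2
3,2,2,2,2
That's 14 in total.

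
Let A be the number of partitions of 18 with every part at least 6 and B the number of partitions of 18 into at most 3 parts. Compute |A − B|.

31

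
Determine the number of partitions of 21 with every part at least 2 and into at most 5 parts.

Enumerating by decreasing first part gives 113 partitions in all.

113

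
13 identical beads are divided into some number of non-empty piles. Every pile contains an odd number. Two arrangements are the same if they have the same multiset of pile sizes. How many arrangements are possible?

18

They are:
13
1,1,11
1,3,9
1,1,1,1,9
1,5,7
3,3,7
1,1,1,3,7
1,1,1,1,1,1,7
3,5,5
1,1,1,5,5
1,1,3,3,5
1,1,1,1,1,3,5
1,1,1,1,1,1,1,1,5
1,3,3,3,3
1,1,1,1,3,3,3
1,1,1,1,1,1,1,3,3
1,1,1,1,1,1,1,1,1,1,3
1,1,1,1,1,1,1,1,1,1,1,1,1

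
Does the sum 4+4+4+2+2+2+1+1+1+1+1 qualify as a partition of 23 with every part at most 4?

The parts sum to 23, and the condition 'no summand exceeds 4' holds.

Yes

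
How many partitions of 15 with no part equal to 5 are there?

134

Systematic enumeration (by largest part, then next-largest, …) yields 134.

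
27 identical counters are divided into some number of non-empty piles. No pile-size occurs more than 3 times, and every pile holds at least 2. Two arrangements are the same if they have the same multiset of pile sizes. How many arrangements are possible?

A full systematic count gives 414.

414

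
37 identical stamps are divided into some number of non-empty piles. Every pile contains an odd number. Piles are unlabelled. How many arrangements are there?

There are 760 such partitions.

760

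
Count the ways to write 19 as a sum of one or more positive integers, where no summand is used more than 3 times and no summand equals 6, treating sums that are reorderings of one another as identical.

194

Enumerating by decreasing first part gives 194 partitions in all.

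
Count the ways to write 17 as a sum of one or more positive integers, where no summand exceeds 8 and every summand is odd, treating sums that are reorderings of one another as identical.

Listing the qualifying partitions of 17:
7+7+3
7+7+1+1+1
7+5+5
7+5+3+1+1
7+5+1+1+1+1+1
7+3+3+3+1
7+3+3+1+1+1+1
7+3+1+1+1+1+1+1+1
7+1+1+1+1+1+1+1+1+1+1
5+5+5+1+1
5+5+3+3+1
5+5+3+1+1+1+1
5+5+1+1+1+1+1+1+1
5+3+3+3+3
5+3+3+3+1+1+1
5+3+3+1+1+1+1+1+1
5+3+1+1+1+1+1+1+1+1+1
5+1+1+1+1+1+1+1+1+1+1+1+1
3+3+3+3+3+1+1
3+3+3+3+1+1+1+1+1
3+3+3+1+1+1+1+1+1+1+1
3+3+1+1+1+1+1+1+1+1+1+1+1
3+1+1+1+1+1+1+1+1+1+1+1+1+1+1
1+1+1+1+1+1+1+1+1+1+1+1+1+1+1+1+1

24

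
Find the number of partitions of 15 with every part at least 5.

Listing the qualifying partitions of 15:
15
10+5
9+6
8+7
5+5+5

5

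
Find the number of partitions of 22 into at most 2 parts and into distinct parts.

They are:
22
21+1
20+2
19+3
18+4
17+5
16+6
15+7
14+8
13+9
12+10
That's 11 in total.

11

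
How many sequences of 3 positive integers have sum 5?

Equivalently, choose which 2 of the 4 gaps become plus signs: C(4,2) = 6.

6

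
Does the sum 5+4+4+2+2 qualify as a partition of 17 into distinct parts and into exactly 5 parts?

No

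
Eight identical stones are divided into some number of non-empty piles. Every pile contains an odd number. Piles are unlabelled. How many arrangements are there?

Listing the qualifying partitions of 8:
7, 1
5, 3
5, 1, 1, 1
3, 3, 1, 1
3, 1, 1, 1, 1, 1
1, 1, 1, 1, 1, 1, 1, 1

6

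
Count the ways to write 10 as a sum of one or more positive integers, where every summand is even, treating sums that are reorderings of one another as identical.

7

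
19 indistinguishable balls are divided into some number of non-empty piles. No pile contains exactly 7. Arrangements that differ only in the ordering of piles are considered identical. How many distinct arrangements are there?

413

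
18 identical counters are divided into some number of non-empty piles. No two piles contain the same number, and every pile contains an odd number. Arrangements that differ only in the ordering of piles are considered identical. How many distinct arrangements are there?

Listing the qualifying partitions of 18:
17 + 1
15 + 3
13 + 5
11 + 7
9 + 5 + 3 + 1

5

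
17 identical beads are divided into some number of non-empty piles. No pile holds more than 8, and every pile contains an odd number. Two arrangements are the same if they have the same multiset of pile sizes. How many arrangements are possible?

24

Listing the qualifying partitions of 17:
7,7,3
7,7,1,1,1
7,5,5
7,5,3,1,1
7,5,1,1,1,1,1
7,3,3,3,1
7,3,3,1,1,1,1
7,3,1,1,1,1,1,1,1
7,1,1,1,1,1,1,1,1,1,1
5,5,5,1,1
5,5,3,3,1
5,5,3,1,1,1,1
5,5,1,1,1,1,1,1,1
5,3,3,3,3
5,3,3,3,1,1,1
5,3,3,1,1,1,1,1,1
5,3,1,1,1,1,1,1,1,1,1
5,1,1,1,1,1,1,1,1,1,1,1,1
3,3,3,3,3,1,1
3,3,3,3,1,1,1,1,1
3,3,3,1,1,1,1,1,1,1,1
3,3,1,1,1,1,1,1,1,1,1,1,1
3,1,1,1,1,1,1,1,1,1,1,1,1,1,1
1,1,1,1,1,1,1,1,1,1,1,1,1,1,1,1,1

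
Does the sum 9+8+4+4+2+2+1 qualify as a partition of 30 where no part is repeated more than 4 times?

The parts sum to 30, and the condition 'no summand is used more than 4 times' holds.

Yes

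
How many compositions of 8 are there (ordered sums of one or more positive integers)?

128

There are 7 gaps and each independently is a cut or not, giving 2^7 = 128.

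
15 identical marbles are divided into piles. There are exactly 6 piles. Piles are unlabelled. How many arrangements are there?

26

There are too many to list fully; the first 12 (by largest part) are:
10, 1, 1, 1, 1, 1
9, 2, 1, 1, 1, 1
8, 3, 1, 1, 1, 1
8, 2, 2, 1, 1, 1
7, 4, 1, 1, 1, 1
7, 3, 2, 1, 1, 1
7, 2, 2, 2, 1, 1
6, 5, 1, 1, 1, 1
6, 4, 2, 1, 1, 1
6, 3, 3, 1, 1, 1
6, 3, 2, 2, 1, 1
6, 2, 2, 2, 2, 1
…and 14 more, for 26 total.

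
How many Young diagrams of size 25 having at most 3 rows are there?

65

There are too many to list fully; the first 12 (by largest part) are:
25
24, 1
23, 2
23, 1, 1
22, 3
22, 2, 1
21, 4
21, 3, 1
21, 2, 2
20, 5
20, 4, 1
20, 3, 2
…and 53 more, for 65 total.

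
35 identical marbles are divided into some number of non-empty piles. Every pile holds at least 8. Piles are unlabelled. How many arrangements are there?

There are too many to list fully; the first 12 (by largest part) are:
35
27, 8
26, 9
25, 10
24, 11
23, 12
22, 13
21, 14
20, 15
19, 16
19, 8, 8
18, 17
…and 18 more, for 30 total.

30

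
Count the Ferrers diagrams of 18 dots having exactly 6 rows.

A partial list (first 12 by largest part):
13, 1, 1, 1, 1, 1
12, 2, 1, 1, 1, 1
11, 3, 1, 1, 1, 1
11, 2, 2, 1, 1, 1
10, 4, 1, 1, 1, 1
10, 3, 2, 1, 1, 1
10, 2, 2, 2, 1, 1
9, 5, 1, 1, 1, 1
9, 4, 2, 1, 1, 1
9, 3, 3, 1, 1, 1
9, 3, 2, 2, 1, 1
9, 2, 2, 2, 2, 1
…and 46 more, for 58 total.

58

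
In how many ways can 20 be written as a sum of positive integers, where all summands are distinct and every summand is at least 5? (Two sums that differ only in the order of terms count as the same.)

8

Listing the qualifying partitions of 20:
20
15+5
14+6
13+7
12+8
11+9
9+6+5
8+7+5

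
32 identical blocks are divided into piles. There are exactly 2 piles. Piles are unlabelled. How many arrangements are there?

16

They are:
31+1
30+2
29+3
28+4
27+5
26+6
25+7
24+8
23+9
22+10
21+11
20+12
19+13
18+14
17+15
16+16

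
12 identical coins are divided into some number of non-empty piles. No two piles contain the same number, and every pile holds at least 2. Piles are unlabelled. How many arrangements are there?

The partitions of 12 that satisfy the conditions:
12
10,2
9,3
8,4
7,5
7,3,2
6,4,2
5,4,3
That's 8 in total.

8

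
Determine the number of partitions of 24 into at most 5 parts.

Systematic enumeration (by largest part, then next-largest, …) yields 333.

333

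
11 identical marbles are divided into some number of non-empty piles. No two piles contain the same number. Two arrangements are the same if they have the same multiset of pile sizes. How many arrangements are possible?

12

They are:
11
1, 10
2, 9
3, 8
1, 2, 8
4, 7
1, 3, 7
5, 6
1, 4, 6
2, 3, 6
2, 4, 5
1, 2, 3, 5
Counting gives 12.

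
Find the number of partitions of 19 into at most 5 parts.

164

A full systematic count gives 164.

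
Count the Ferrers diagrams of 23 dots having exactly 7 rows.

164

Systematic enumeration (by largest part, then next-largest, …) yields 164.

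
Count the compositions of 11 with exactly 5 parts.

A composition of 11 into 5 positive parts is chosen by placing 4 dividers among the 10 gaps between 11 units: C(10,4) = 210.

210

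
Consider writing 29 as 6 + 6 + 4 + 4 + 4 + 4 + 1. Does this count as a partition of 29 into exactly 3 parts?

The parts sum to 29, and the condition 'there are exactly 3 summands' is violated.

No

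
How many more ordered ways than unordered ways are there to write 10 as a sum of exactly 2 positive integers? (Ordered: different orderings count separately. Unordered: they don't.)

Ordered (compositions into 2 parts): C(9,1) = 9.
Partitions of 10 into exactly 2 parts: 5.
Difference: 9 − 5 = 4.

4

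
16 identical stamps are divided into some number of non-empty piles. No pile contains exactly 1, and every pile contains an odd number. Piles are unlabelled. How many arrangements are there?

5

They are:
13, 3
11, 5
9, 7
7, 3, 3, 3
5, 5, 3, 3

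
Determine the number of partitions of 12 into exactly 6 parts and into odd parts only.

They are:
1,1,1,1,1,7
1,1,1,1,3,5
1,1,1,3,3,3
That's 3 in total.

3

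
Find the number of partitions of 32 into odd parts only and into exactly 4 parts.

A partial list (first 12 by largest part):
29, 1, 1, 1
27, 3, 1, 1
25, 5, 1, 1
25, 3, 3, 1
23, 7, 1, 1
23, 5, 3, 1
23, 3, 3, 3
21, 9, 1, 1
21, 7, 3, 1
21, 5, 5, 1
21, 5, 3, 3
19, 11, 1, 1
…and 35 more, for 47 total.

47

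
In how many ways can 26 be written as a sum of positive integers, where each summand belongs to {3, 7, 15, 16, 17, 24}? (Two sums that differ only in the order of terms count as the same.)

3

They are:
17+3+3+3
16+7+3
7+7+3+3+3+3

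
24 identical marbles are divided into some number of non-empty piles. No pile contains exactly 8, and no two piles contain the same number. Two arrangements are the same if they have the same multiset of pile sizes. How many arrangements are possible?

There are 95 such partitions.

95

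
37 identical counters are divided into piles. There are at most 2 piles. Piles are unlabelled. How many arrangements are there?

19

Listing the qualifying partitions of 37:
37
36+1
35+2
34+3
33+4
32+5
31+6
30+7
29+8
28+9
27+10
26+11
25+12
24+13
23+14
22+15
21+16
20+17
19+18
That's 19 in total.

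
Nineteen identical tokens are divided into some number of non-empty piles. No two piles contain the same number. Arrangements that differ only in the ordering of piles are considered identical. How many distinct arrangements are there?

A partial list (first 12 by largest part):
19
18 + 1
17 + 2
16 + 3
16 + 2 + 1
15 + 4
15 + 3 + 1
14 + 5
14 + 4 + 1
14 + 3 + 2
13 + 6
13 + 5 + 1
…and 42 more, for 54 total.

54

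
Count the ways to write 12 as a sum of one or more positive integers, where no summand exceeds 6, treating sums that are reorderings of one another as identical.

There are too many to list fully; the first 12 (by largest part) are:
6,6
6,5,1
6,4,2
6,4,1,1
6,3,3
6,3,2,1
6,3,1,1,1
6,2,2,2
6,2,2,1,1
6,2,1,1,1,1
6,1,1,1,1,1,1
5,5,2
…and 46 more, for 58 total.

58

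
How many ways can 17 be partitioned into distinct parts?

38

There are too many to list fully; the first 12 (by largest part) are:
17
16, 1
15, 2
14, 3
14, 2, 1
13, 4
13, 3, 1
12, 5
12, 4, 1
12, 3, 2
11, 6
11, 5, 1
…and 26 more, for 38 total.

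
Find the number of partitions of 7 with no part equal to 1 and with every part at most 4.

2

Listing the qualifying partitions of 7:
3+4
2+2+3
That's 2 in total.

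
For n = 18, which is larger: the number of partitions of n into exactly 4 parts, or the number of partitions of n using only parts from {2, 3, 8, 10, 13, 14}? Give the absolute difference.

35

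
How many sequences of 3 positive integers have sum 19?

By stars and bars with positive parts, the count is C(18,2) = 153.

153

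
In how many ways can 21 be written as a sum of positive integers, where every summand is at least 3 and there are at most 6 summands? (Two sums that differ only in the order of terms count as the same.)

There are too many to list fully; the first 12 (by largest part) are:
21
3+18
4+17
5+16
6+15
3+3+15
7+14
3+4+14
8+13
3+5+13
4+4+13
9+12
…and 47 more, for 59 total.

59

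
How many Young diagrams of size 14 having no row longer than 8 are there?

116

A full systematic count gives 116.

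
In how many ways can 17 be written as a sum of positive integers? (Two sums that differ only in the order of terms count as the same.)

297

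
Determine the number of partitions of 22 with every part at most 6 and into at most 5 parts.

16

The partitions of 22 that satisfy the conditions:
6, 6, 6, 4
6, 6, 6, 3, 1
6, 6, 6, 2, 2
6, 6, 5, 5
6, 6, 5, 4, 1
6, 6, 5, 3, 2
6, 6, 4, 4, 2
6, 6, 4, 3, 3
6, 5, 5, 5, 1
6, 5, 5, 4, 2
6, 5, 5, 3, 3
6, 5, 4, 4, 3
6, 4, 4, 4, 4
5, 5, 5, 5, 2
5, 5, 5, 4, 3
5, 5, 4, 4, 4
Counting gives 16.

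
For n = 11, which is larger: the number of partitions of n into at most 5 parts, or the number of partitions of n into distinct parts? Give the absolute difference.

25

Partitions of 11 into at most 5 parts: 37.
Partitions of 11 into distinct parts: 12.
|37 − 12| = 25.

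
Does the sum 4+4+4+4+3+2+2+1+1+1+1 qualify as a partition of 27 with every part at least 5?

The parts sum to 27, and the condition 'every summand is at least 5' is violated.

No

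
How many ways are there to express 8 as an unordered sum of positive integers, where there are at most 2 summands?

They are:
8
1,7
2,6
3,5
4,4

5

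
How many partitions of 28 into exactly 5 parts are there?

291

Systematic enumeration (by largest part, then next-largest, …) yields 291.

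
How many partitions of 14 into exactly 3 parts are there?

They are:
12+1+1
11+2+1
10+3+1
10+2+2
9+4+1
9+3+2
8+5+1
8+4+2
8+3+3
7+6+1
7+5+2
7+4+3
6+6+2
6+5+3
6+4+4
5+5+4
That's 16 in total.

16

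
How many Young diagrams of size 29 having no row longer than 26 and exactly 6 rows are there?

Enumerating by decreasing first part gives 454 partitions in all.

454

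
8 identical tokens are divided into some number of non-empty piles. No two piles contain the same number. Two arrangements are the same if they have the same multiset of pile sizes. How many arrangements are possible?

6

They are:
8
1 + 7
2 + 6
3 + 5
1 + 2 + 5
1 + 3 + 4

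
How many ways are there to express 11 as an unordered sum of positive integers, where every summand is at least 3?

They are:
11
8 + 3
7 + 4
6 + 5
5 + 3 + 3
4 + 4 + 3
That's 6 in total.

6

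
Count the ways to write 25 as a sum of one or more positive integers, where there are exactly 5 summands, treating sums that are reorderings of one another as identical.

Enumerating by decreasing first part gives 192 partitions in all.

192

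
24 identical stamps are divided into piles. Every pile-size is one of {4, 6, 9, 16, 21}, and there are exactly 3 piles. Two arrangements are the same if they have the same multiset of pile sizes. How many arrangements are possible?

2

Enumerating:
16,4,4
9,9,6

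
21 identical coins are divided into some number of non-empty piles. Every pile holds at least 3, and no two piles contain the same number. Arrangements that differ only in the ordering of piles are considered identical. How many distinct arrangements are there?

The partitions of 21 that satisfy the conditions:
21
18,3
17,4
16,5
15,6
14,7
14,4,3
13,8
13,5,3
12,9
12,6,3
12,5,4
11,10
11,7,3
11,6,4
10,8,3
10,7,4
10,6,5
9,8,4
9,7,5
9,5,4,3
8,7,6
8,6,4,3
7,6,5,3
Counting gives 24.

24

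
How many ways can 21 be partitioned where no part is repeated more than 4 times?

A full systematic count gives 505.

505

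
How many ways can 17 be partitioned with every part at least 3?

25

Enumerating:
17
14+3
13+4
12+5
11+6
11+3+3
10+7
10+4+3
9+8
9+5+3
9+4+4
8+6+3
8+5+4
8+3+3+3
7+7+3
7+6+4
7+5+5
7+4+3+3
6+6+5
6+5+3+3
6+4+4+3
5+5+4+3
5+4+4+4
5+3+3+3+3
4+4+3+3+3
That's 25 in total.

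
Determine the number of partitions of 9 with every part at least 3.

Listing the qualifying partitions of 9:
9
6, 3
5, 4
3, 3, 3

4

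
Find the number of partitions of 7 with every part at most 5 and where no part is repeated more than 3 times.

They are:
5 + 2
5 + 1 + 1
4 + 3
4 + 2 + 1
4 + 1 + 1 + 1
3 + 3 + 1
3 + 2 + 2
3 + 2 + 1 + 1
2 + 2 + 2 + 1
2 + 2 + 1 + 1 + 1
Counting gives 10.

10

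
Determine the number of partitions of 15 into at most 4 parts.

A partial list (first 12 by largest part):
15
14+1
13+2
13+1+1
12+3
12+2+1
12+1+1+1
11+4
11+3+1
11+2+2
11+2+1+1
10+5
…and 42 more, for 54 total.

54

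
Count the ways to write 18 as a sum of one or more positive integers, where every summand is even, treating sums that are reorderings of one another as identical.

A partial list (first 12 by largest part):
18
2,16
4,14
2,2,14
6,12
2,4,12
2,2,2,12
8,10
2,6,10
4,4,10
2,2,4,10
2,2,2,2,10
…and 18 more, for 30 total.

30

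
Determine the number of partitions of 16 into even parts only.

22

Listing the qualifying partitions of 16:
16
14 + 2
12 + 4
12 + 2 + 2
10 + 6
10 + 4 + 2
10 + 2 + 2 + 2
8 + 8
8 + 6 + 2
8 + 4 + 4
8 + 4 + 2 + 2
8 + 2 + 2 + 2 + 2
6 + 6 + 4
6 + 6 + 2 + 2
6 + 4 + 4 + 2
6 + 4 + 2 + 2 + 2
6 + 2 + 2 + 2 + 2 + 2
4 + 4 + 4 + 4
4 + 4 + 4 + 2 + 2
4 + 4 + 2 + 2 + 2 + 2
4 + 2 + 2 + 2 + 2 + 2 + 2
2 + 2 + 2 + 2 + 2 + 2 + 2 + 2
That's 22 in total.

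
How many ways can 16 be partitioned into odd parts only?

There are too many to list fully; the first 12 (by largest part) are:
15, 1
13, 3
13, 1, 1, 1
11, 5
11, 3, 1, 1
11, 1, 1, 1, 1, 1
9, 7
9, 5, 1, 1
9, 3, 3, 1
9, 3, 1, 1, 1, 1
9, 1, 1, 1, 1, 1, 1, 1
7, 7, 1, 1
…and 20 more, for 32 total.

32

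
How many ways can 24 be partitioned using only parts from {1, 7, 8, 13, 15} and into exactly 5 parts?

2

They are:
13 + 8 + 1 + 1 + 1
8 + 7 + 7 + 1 + 1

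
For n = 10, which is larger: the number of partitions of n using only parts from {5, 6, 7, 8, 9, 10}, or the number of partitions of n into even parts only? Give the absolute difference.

Partitions of 10 using only parts from {5, 6, 7, 8, 9, 10}: 2.
Partitions of 10 into even parts only: 7.
|2 − 7| = 5.

5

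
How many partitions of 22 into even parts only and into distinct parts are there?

The partitions of 22 that satisfy the conditions:
22
20, 2
18, 4
16, 6
16, 4, 2
14, 8
14, 6, 2
12, 10
12, 8, 2
12, 6, 4
10, 8, 4
10, 6, 4, 2
That's 12 in total.

12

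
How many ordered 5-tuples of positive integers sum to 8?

35

By stars and bars with positive parts, the count is C(7,4) = 35.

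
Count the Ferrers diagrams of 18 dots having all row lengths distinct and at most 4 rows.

43

A partial list (first 12 by largest part):
18
17 + 1
16 + 2
15 + 3
15 + 2 + 1
14 + 4
14 + 3 + 1
13 + 5
13 + 4 + 1
13 + 3 + 2
12 + 6
12 + 5 + 1
…and 31 more, for 43 total.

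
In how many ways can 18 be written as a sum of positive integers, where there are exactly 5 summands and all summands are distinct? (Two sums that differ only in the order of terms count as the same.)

3

Listing the qualifying partitions of 18:
8,4,3,2,1
7,5,3,2,1
6,5,4,2,1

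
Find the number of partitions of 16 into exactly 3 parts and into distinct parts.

14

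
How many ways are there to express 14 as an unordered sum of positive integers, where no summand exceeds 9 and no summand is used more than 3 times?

Counting exhaustively, 71 partitions satisfy the conditions.

71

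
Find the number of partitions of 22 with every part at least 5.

18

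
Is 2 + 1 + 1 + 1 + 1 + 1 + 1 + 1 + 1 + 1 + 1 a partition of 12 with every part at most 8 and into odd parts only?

The parts sum to 12, and the condition 'every summand is odd' is violated.

No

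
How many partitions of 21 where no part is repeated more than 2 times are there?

There are 243 such partitions.

243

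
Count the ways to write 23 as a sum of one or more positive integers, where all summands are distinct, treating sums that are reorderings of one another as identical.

Systematic enumeration (by largest part, then next-largest, …) yields 104.

104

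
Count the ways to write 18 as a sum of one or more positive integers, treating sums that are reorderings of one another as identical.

385

Enumerating by decreasing first part gives 385 partitions in all.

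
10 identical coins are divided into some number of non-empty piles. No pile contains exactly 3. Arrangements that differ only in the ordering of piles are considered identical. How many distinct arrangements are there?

27

A partial list (first 12 by largest part):
10
9+1
8+2
8+1+1
7+2+1
7+1+1+1
6+4
6+2+2
6+2+1+1
6+1+1+1+1
5+5
5+4+1
…and 15 more, for 27 total.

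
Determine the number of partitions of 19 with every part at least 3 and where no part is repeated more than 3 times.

36

There are too many to list fully; the first 12 (by largest part) are:
19
16,3
15,4
14,5
13,6
13,3,3
12,7
12,4,3
11,8
11,5,3
11,4,4
10,9
…and 24 more, for 36 total.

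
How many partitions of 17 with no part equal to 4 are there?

196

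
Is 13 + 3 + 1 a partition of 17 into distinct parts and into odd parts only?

Yes

The parts sum to 17, and the condition 'all summands are distinct' holds; the condition 'every summand is odd' holds.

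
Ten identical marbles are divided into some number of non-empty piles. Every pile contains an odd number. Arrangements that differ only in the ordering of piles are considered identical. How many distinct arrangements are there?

They are:
1, 9
3, 7
1, 1, 1, 7
5, 5
1, 1, 3, 5
1, 1, 1, 1, 1, 5
1, 3, 3, 3
1, 1, 1, 1, 3, 3
1, 1, 1, 1, 1, 1, 1, 3
1, 1, 1, 1, 1, 1, 1, 1, 1, 1

10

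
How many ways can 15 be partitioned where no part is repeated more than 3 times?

105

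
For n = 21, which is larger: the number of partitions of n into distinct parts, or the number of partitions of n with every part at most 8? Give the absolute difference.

449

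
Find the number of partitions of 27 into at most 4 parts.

There are 225 such partitions.

225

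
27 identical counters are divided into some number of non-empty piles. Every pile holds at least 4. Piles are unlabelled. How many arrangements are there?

81

Systematic enumeration (by largest part, then next-largest, …) yields 81.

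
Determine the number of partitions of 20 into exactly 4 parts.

A partial list (first 12 by largest part):
17,1,1,1
16,2,1,1
15,3,1,1
15,2,2,1
14,4,1,1
14,3,2,1
14,2,2,2
13,5,1,1
13,4,2,1
13,3,3,1
13,3,2,2
12,6,1,1
…and 52 more, for 64 total.

64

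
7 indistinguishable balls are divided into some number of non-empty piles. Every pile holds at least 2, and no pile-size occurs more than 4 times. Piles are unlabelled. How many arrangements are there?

4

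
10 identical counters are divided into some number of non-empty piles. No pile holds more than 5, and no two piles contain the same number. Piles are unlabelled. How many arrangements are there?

3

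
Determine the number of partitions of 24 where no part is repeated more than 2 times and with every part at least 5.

23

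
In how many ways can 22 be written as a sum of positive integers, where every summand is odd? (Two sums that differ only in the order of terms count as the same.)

89

Enumerating by decreasing first part gives 89 partitions in all.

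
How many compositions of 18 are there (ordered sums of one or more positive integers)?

Each of the 17 gaps between 18 units is either a break or not: 2^17 = 131072.

131072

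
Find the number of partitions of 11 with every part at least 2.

14

The partitions of 11 that satisfy the conditions:
11
9,2
8,3
7,4
7,2,2
6,5
6,3,2
5,4,2
5,3,3
5,2,2,2
4,4,3
4,3,2,2
3,3,3,2
3,2,2,2,2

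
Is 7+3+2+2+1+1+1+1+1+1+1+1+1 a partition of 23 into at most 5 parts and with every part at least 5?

The parts sum to 23, and the condition 'there are at most 5 summands' is violated.

No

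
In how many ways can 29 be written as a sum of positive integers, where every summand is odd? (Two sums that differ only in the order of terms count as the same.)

A full systematic count gives 256.

256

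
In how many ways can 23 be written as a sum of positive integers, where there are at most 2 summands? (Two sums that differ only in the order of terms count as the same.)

12

Enumerating:
23
1 + 22
2 + 21
3 + 20
4 + 19
5 + 18
6 + 17
7 + 16
8 + 15
9 + 14
10 + 13
11 + 12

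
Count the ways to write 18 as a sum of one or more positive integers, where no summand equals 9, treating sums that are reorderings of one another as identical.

Systematic enumeration (by largest part, then next-largest, …) yields 355.

355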